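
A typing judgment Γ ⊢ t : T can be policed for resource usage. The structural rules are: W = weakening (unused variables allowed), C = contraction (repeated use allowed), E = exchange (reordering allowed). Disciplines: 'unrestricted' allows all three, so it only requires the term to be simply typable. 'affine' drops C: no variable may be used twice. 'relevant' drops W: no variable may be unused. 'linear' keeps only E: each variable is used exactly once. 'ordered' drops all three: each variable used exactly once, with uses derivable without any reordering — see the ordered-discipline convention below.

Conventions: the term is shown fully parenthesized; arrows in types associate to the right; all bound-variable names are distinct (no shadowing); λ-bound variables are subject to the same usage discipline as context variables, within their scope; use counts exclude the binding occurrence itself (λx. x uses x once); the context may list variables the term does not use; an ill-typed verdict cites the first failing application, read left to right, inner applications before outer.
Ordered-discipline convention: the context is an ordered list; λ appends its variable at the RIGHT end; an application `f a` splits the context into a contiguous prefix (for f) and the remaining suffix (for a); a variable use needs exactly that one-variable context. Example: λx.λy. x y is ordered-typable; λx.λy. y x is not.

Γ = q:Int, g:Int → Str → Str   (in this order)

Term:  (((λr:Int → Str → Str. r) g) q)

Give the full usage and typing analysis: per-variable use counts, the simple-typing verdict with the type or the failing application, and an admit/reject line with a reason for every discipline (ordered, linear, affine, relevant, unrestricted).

use counts: q ×1; g ×1; r (λ-bound) ×1
order of uses: r, g, q
typing: ✓ — Str → Str
ordered: ✗, no contiguous prefix/suffix split fits r, g, q
linear: ✓, each of q, g, r used exactly once
affine: ✓, q, g, r: no repeats, contraction unneeded
relevant: ✓, at least one use each (q, g, r)
unrestricted: ✓, typability at Str → Str is all that's needed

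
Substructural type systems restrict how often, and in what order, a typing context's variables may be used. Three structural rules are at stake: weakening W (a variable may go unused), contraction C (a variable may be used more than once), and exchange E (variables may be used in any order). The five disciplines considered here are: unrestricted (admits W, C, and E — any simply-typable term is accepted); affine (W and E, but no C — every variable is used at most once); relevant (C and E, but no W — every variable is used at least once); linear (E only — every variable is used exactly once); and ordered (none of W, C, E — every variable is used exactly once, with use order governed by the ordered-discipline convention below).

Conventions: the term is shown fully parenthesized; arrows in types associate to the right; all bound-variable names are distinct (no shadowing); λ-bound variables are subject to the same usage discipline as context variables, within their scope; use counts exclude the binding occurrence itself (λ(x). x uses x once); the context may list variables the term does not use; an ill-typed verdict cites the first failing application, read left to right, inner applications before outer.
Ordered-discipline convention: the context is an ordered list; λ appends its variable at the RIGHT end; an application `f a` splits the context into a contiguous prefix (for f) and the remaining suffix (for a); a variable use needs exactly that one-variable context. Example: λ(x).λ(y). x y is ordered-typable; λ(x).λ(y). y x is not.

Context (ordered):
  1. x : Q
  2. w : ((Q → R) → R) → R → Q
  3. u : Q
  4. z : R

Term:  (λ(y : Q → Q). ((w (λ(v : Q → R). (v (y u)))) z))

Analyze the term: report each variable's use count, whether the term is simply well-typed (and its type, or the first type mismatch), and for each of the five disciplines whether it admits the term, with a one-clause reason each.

variable uses: x: 0; w: 1; u: 1; z: 1; y [bound]: 1; v [bound]: 1
use order (left to right): w, v, y, u, z
typing: the term checks, with type (Q → Q) → Q
ordered ✗ (x never used (weakening))
linear ✗ (x never used (weakening))
affine ✓ (no duplicate uses among x, w, u, z, y, v)
relevant ✗ (x never used (weakening))
unrestricted ✓ (well-typed at (Q → Q) → Q; no restrictions here)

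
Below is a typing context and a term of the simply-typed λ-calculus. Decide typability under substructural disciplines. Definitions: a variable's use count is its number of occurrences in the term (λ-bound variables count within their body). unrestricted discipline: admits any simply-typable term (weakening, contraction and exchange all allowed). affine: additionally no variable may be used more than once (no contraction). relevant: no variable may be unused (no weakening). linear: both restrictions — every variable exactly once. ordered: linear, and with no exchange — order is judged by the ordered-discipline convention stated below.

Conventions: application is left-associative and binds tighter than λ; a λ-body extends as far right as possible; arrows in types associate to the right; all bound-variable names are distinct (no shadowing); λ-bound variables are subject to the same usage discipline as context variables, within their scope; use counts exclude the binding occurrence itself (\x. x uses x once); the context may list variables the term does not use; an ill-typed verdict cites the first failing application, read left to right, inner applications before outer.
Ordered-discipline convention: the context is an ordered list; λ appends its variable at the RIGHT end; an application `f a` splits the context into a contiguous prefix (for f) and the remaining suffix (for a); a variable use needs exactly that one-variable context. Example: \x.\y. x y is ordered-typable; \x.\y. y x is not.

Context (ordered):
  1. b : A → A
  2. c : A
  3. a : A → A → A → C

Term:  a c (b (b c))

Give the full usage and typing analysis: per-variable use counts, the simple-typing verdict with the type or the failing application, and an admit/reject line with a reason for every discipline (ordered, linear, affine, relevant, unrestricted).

variable uses: b ×2, c ×2, a ×1
use order (left to right): a, c, b, b, c
typing: well-typed at A → C
ordered: ✗ — uses contraction: b ×2, c ×2
linear: ✗ — uses contraction: b ×2, c ×2
affine: ✗ — uses contraction: b ×2, c ×2
relevant: ✓ — every one of b, c, a appears
unrestricted: ✓ — simply typable at A → C; W, C, E all held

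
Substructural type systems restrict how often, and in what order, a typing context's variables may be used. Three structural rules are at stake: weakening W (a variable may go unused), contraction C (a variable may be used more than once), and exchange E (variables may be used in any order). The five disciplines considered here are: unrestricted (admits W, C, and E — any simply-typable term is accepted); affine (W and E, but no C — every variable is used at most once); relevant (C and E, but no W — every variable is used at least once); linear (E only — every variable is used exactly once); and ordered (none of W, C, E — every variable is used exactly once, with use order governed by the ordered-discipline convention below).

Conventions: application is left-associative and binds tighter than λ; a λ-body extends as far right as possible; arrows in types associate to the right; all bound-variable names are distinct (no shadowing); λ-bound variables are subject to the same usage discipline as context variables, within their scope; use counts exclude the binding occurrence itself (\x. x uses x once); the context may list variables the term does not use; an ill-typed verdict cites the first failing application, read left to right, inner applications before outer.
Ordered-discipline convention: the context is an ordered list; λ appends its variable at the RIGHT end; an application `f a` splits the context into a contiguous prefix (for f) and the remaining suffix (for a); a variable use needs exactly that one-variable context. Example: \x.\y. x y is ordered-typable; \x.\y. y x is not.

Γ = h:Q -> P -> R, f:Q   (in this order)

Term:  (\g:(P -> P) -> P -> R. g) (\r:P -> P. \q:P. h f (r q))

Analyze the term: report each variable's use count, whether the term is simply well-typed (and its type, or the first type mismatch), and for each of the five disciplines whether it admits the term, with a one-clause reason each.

variable uses: h: 1×; f: 1×; g (bound): 1×; r (bound): 1×; q (bound): 1×
use order (left to right): g, h, f, r, q
typing: well-typed — term : (P -> P) -> P -> R
ordered: ✓ — one use each (h, f, g, r, q); ordered split holds
linear: ✓ — exactly-once usage across h, f, g, r, q
affine: ✓ — no duplicate uses among h, f, g, r, q
relevant: ✓ — none of h, f, g, r, q goes unused
unrestricted: ✓ — well-typed at (P -> P) -> P -> R; no restrictions here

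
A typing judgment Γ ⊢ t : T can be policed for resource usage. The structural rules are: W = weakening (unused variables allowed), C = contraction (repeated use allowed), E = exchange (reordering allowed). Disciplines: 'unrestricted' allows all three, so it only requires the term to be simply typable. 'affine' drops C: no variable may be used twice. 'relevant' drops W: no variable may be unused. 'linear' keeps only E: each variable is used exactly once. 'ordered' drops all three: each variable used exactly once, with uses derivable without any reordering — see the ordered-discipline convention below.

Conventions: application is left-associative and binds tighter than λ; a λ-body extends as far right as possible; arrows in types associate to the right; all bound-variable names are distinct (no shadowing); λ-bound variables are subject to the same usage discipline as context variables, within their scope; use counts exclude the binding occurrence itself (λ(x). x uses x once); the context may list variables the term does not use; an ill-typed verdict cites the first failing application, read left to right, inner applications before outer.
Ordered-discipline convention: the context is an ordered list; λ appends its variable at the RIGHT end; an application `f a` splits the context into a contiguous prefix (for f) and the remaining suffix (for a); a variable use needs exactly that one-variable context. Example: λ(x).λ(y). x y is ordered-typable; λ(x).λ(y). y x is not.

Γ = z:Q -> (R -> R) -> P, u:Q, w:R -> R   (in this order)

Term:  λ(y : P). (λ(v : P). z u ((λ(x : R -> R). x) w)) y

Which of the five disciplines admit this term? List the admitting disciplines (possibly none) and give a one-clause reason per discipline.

admitted in: affine, unrestricted
counts: z ×1, u ×1, w ×1, y (λ-bound) ×1, v (λ-bound) ×0, x (λ-bound) ×1
use order (left to right): z, u, x, w, y
typing: well-typed at P -> P
ordered: ✗, v never used (weakening)
linear: ✗, v never used (weakening)
affine: ✓, none of z, u, w, y, v, x used more than once
relevant: ✗, v never used (weakening)
unrestricted: ✓, well-typed at P -> P; no restrictions here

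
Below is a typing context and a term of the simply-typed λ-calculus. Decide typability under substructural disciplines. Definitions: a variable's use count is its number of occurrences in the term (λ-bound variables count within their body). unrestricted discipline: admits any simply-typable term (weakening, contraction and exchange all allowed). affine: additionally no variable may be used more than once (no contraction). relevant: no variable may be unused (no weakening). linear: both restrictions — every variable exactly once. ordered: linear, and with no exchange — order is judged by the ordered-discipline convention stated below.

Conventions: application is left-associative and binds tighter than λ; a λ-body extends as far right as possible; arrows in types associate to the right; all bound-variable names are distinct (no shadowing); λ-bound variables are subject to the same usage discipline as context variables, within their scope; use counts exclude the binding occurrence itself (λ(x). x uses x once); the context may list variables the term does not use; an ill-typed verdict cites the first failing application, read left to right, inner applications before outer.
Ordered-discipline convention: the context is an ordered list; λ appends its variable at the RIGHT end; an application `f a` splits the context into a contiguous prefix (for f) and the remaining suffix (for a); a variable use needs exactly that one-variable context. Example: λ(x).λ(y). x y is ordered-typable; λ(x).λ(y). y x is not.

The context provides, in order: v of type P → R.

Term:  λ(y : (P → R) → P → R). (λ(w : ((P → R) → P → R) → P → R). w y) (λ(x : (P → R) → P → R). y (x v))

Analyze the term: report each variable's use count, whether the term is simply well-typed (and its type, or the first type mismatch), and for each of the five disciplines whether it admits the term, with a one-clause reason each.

use counts: v: 1; y (λ-bound): 2; w (λ-bound): 1; x (λ-bound): 1
order of uses: w, y, y, x, v
typing: well-typed at ((P → R) → P → R) → P → R
ordered: ✗ — needs contraction — y ×2
linear: ✗ — needs contraction — y ×2
affine: ✗ — needs contraction — y ×2
relevant: ✓ — v, y, w, x: all used, weakening unneeded
unrestricted: ✓ — well-typed at ((P → R) → P → R) → P → R; no restrictions here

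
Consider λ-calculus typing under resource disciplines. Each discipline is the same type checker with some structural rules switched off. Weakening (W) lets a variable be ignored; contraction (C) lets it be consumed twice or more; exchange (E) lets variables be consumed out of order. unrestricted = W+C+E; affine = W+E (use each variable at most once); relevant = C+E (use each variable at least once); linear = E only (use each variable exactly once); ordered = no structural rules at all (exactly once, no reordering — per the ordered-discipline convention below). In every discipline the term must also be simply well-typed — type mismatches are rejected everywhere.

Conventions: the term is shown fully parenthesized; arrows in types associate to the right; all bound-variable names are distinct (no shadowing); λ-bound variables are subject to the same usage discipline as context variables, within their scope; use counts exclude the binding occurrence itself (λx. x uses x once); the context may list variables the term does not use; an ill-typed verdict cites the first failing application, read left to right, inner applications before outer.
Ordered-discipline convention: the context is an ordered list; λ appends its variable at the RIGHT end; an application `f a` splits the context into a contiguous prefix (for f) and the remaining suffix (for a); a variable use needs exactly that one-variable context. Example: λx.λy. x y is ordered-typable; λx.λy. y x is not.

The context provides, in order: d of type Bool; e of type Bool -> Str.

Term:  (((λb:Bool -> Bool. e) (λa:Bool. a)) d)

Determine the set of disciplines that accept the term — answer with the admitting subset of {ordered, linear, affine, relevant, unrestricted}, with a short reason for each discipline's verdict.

admitted by: affine, unrestricted
variable uses: d ×1, e ×1, b (λ-bound) ×0, a (λ-bound) ×1
use order (left to right): e, a, d
typing: well-typed — term : Str
ordered ✗ (needs weakening: b unused)
linear ✗ (needs weakening: b unused)
affine ✓ (none of d, e, b, a used more than once)
relevant ✗ (needs weakening: b unused)
unrestricted ✓ (simply typable at Str; W, C, E all held)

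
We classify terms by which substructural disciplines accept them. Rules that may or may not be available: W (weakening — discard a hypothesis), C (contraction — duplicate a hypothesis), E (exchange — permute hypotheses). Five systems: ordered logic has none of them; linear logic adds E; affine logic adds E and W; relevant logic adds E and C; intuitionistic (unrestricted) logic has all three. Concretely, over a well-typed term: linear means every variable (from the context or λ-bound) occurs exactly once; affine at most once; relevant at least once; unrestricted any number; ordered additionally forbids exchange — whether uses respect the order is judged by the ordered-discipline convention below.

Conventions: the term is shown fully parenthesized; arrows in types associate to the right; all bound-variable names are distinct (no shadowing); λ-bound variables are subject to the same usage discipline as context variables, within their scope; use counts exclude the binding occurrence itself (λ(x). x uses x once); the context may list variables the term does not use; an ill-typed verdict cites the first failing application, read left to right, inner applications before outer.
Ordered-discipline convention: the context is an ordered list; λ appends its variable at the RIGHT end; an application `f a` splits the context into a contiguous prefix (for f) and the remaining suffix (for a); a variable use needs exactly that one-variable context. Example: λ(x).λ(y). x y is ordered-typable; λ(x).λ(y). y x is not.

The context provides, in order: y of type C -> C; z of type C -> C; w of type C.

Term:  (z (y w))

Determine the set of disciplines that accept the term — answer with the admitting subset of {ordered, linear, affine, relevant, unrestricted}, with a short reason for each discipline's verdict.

admitted in: linear, affine, relevant, unrestricted
usage: y: 1×; z: 1×; w: 1×
uses in reading order: z, y, w
typing: well-typed — term : C
ordered: ✗ — no ordered split (uses run z, y, w)
linear: ✓ — y, z, w: one use apiece
affine: ✓ — y, z, w: no repeats, contraction unneeded
relevant: ✓ — none of y, z, w goes unused
unrestricted: ✓ — type-checks (C) and nothing is barred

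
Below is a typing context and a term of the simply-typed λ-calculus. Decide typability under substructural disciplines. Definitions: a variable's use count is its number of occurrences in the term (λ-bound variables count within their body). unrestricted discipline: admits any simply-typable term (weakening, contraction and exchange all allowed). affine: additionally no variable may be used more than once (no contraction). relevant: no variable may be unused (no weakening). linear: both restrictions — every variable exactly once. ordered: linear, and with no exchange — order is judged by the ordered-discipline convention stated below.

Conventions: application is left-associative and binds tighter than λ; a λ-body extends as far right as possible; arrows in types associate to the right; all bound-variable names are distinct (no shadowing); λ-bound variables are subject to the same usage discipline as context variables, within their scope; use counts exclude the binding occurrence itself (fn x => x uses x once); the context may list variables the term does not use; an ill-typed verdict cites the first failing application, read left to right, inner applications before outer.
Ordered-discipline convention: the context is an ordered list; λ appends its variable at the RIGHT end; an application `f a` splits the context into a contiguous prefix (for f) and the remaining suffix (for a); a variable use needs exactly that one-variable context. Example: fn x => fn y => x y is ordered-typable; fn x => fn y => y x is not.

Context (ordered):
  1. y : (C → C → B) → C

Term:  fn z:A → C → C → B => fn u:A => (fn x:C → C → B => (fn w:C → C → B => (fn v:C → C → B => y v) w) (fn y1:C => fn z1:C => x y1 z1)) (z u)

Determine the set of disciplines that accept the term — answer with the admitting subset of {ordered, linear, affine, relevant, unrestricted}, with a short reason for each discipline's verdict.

admitting disciplines: ordered, linear, affine, relevant, unrestricted
use counts: y: 1, z [bound]: 1, u [bound]: 1, x [bound]: 1, w [bound]: 1, v [bound]: 1, y1 [bound]: 1, z1 [bound]: 1
order of uses: y, v, w, x, y1, z1, z, u
typing: well-typed — term : (A → C → C → B) → A → C
ordered: ✓ — one use each (y, z, u, x, w, v, y1, z1); ordered split holds
linear: ✓ — exactly-once usage across y, z, u, x, w, v, y1, z1
affine: ✓ — at most one use each (y, z, u, x, w, v, y1, z1)
relevant: ✓ — none of y, z, u, x, w, v, y1, z1 goes unused
unrestricted: ✓ — type-checks ((A → C → C → B) → A → C) and nothing is barred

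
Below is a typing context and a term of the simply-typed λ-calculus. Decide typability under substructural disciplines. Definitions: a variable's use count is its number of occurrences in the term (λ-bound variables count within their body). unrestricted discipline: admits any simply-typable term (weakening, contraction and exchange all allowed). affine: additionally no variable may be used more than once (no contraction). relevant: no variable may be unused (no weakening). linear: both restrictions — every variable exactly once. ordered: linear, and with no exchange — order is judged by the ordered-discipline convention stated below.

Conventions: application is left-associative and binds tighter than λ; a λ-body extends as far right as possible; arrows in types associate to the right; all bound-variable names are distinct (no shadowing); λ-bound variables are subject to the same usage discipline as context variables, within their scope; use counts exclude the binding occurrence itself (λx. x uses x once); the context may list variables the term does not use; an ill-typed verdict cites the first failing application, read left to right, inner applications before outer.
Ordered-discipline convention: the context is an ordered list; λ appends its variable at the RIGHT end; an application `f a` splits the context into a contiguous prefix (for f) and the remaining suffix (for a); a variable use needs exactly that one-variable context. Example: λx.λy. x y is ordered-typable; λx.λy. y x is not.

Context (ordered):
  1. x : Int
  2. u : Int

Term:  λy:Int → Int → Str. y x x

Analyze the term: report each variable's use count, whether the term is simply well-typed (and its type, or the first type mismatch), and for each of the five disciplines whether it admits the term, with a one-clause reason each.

usage: x: 2; u: 0; y [bound]: 1
left-to-right use order: y, x, x
typing: well-typed at (Int → Int → Str) → Str
ordered ✗ (uses contraction: x ×2; unused: u — weakening required)
linear ✗ (uses contraction: x ×2; unused: u — weakening required)
affine ✗ (uses contraction: x ×2)
relevant ✗ (unused: u — weakening required)
unrestricted ✓ (simply typable at (Int → Int → Str) → Str; W, C, E all held)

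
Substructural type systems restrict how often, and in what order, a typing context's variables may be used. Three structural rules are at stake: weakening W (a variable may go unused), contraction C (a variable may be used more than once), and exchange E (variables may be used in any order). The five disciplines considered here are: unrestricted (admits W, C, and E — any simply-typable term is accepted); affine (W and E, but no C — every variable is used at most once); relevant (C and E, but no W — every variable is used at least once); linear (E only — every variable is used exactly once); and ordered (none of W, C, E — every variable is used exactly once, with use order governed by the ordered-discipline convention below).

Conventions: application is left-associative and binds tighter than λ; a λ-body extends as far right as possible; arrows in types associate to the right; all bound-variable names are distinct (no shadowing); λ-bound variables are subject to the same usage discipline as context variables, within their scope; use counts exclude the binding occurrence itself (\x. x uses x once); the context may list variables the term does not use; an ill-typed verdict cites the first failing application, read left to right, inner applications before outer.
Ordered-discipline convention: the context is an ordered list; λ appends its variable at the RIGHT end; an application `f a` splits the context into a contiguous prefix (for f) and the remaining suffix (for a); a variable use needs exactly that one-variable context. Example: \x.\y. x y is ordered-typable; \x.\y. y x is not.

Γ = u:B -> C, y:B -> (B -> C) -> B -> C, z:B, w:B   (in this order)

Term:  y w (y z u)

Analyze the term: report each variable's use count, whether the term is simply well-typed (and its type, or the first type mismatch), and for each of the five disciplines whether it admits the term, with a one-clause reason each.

usage: u: 1×, y: 2×, z: 1×, w: 1×
left-to-right use order: y, w, y, z, u
typing: well-typed — term : B -> C
ordered: ✗, uses contraction: y ×2
linear: ✗, uses contraction: y ×2
affine: ✗, uses contraction: y ×2
relevant: ✓, none of u, y, z, w goes unused
unrestricted: ✓, typability at B -> C is all that's needed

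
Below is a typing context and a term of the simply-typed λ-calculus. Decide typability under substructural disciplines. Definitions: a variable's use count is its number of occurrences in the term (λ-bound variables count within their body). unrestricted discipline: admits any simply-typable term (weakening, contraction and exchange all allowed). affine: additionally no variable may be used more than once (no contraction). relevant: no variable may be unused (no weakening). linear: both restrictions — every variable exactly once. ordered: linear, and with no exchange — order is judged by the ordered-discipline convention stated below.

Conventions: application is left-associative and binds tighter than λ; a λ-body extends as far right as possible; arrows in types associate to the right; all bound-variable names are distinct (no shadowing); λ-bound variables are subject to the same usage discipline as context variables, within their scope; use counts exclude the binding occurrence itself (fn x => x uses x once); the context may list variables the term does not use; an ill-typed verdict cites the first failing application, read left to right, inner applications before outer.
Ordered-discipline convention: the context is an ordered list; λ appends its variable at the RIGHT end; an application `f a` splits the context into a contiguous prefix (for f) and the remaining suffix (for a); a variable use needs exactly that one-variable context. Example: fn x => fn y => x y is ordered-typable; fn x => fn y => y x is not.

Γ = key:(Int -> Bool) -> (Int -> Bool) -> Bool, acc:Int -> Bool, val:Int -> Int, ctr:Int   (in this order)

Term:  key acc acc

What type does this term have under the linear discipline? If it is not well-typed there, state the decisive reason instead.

not well-typed under linear — repeated use of acc ×2; val, ctr left unused
usage: key: 1, acc: 2, val: 0, ctr: 0
left-to-right use order: key, acc, acc
typing: the term checks, with type Bool
summary: ordered ✗; linear ✗; affine ✗; relevant ✗; unrestricted ✓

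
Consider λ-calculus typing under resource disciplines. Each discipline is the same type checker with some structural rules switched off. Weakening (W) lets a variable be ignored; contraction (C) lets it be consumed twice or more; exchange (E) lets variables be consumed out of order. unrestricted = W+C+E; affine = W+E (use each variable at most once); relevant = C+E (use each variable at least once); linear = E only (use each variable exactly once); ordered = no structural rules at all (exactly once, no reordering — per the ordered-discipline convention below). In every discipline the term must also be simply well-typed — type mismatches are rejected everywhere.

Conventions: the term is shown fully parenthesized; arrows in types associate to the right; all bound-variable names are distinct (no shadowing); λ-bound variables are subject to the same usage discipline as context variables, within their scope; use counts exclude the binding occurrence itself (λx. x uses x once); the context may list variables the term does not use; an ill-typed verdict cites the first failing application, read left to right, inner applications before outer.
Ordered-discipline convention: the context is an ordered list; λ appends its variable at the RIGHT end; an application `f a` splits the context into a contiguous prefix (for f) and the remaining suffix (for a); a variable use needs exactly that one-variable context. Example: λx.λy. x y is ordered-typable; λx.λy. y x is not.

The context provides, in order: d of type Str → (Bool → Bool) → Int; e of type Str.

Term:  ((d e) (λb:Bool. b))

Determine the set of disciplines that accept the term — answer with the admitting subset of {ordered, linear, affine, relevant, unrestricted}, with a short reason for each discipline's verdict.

admitted by: ordered, linear, affine, relevant, unrestricted
counts: d ×1; e ×1; b (bound) ×1
order of uses: d, e, b
typing: well-typed at Int
ordered: ✓ — d, e, b: once each, no exchange needed
linear: ✓ — d, e, b: one use apiece
affine: ✓ — d, e, b: no repeats, contraction unneeded
relevant: ✓ — every one of d, e, b appears
unrestricted: ✓ — typability at Int is all that's needed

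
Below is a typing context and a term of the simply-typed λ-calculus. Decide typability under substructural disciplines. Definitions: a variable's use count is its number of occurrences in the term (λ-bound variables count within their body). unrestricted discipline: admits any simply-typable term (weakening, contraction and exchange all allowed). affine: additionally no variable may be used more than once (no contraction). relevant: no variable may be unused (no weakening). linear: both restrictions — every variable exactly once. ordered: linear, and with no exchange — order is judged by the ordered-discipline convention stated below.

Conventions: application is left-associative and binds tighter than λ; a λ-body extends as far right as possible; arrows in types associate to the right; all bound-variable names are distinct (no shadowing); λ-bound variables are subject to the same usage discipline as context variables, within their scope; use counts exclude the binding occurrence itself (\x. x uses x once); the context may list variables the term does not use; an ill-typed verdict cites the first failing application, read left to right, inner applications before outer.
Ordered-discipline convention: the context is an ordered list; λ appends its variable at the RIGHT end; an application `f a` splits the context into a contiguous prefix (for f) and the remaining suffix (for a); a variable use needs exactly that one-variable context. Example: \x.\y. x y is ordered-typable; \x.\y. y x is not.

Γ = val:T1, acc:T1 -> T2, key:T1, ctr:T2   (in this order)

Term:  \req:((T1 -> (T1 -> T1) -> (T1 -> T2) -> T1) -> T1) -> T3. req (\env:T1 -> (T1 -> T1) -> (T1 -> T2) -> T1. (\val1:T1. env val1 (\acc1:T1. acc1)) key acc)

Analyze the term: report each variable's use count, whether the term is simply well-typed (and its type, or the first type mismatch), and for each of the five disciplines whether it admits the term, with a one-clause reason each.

variable uses: val ×0, acc ×1, key ×1, ctr ×0, req (λ-bound) ×1, env (λ-bound) ×1, val1 (λ-bound) ×1, acc1 (λ-bound) ×1
left-to-right use order: req, env, val1, acc1, key, acc
typing: well-typed — term : (((T1 -> (T1 -> T1) -> (T1 -> T2) -> T1) -> T1) -> T3) -> T3
ordered: ✗, val, ctr never used (weakening)
linear: ✗, val, ctr never used (weakening)
affine: ✓, val, acc, key, ctr, req, env, val1, acc1: no repeats, contraction unneeded
relevant: ✗, val, ctr never used (weakening)
unrestricted: ✓, well-typed at (((T1 -> (T1 -> T1) -> (T1 -> T2) -> T1) -> T1) -> T3) -> T3; no restrictions here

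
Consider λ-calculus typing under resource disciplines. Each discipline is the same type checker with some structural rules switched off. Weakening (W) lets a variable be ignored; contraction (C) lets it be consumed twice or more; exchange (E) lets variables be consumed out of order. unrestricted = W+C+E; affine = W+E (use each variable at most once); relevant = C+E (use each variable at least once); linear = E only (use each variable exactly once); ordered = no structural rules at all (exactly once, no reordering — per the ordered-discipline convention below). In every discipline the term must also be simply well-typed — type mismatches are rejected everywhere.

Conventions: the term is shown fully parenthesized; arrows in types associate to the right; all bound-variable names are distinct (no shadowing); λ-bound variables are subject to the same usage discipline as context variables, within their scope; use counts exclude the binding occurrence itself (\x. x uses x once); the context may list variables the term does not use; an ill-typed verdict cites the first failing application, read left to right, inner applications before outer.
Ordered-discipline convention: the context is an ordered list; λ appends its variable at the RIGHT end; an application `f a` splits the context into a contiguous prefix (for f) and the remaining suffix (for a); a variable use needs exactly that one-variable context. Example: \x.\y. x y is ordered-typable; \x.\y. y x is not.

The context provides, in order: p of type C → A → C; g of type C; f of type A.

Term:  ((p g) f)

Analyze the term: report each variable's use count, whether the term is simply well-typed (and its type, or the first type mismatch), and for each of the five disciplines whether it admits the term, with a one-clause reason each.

usage: p ×1, g ×1, f ×1
uses in reading order: p, g, f
typing: ✓ — C
ordered ✓ (p, g, f once each; derivable with no W/C/E)
linear ✓ (exactly-once usage across p, g, f)
affine ✓ (at most one use each (p, g, f))
relevant ✓ (at least one use each (p, g, f))
unrestricted ✓ (typability at C is all that's needed)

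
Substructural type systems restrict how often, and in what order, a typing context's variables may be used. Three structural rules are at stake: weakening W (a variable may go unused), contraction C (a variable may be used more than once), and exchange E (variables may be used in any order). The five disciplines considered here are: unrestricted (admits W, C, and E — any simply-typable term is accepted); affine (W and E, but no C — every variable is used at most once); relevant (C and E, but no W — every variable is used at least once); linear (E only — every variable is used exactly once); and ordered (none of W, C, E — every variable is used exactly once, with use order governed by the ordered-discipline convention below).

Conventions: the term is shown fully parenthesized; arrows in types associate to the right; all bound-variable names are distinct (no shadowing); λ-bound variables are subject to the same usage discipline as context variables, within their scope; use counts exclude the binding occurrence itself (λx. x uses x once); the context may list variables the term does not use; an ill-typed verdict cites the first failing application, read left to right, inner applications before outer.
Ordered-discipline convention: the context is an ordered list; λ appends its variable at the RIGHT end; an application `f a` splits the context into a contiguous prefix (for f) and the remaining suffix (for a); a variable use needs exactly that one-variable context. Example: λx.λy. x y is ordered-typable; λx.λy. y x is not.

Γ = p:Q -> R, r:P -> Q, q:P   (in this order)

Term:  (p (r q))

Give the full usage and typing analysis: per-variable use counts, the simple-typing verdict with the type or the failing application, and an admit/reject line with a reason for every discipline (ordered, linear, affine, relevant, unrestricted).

usage: p: 1, r: 1, q: 1
left-to-right use order: p, r, q
typing: well-typed — term : R
ordered: ✓, p, r, q once each; derivable with no W/C/E
linear: ✓, single use per variable (p, r, q)
affine: ✓, none of p, r, q used more than once
relevant: ✓, p, r, q: all used, weakening unneeded
unrestricted: ✓, typability at R is all that's needed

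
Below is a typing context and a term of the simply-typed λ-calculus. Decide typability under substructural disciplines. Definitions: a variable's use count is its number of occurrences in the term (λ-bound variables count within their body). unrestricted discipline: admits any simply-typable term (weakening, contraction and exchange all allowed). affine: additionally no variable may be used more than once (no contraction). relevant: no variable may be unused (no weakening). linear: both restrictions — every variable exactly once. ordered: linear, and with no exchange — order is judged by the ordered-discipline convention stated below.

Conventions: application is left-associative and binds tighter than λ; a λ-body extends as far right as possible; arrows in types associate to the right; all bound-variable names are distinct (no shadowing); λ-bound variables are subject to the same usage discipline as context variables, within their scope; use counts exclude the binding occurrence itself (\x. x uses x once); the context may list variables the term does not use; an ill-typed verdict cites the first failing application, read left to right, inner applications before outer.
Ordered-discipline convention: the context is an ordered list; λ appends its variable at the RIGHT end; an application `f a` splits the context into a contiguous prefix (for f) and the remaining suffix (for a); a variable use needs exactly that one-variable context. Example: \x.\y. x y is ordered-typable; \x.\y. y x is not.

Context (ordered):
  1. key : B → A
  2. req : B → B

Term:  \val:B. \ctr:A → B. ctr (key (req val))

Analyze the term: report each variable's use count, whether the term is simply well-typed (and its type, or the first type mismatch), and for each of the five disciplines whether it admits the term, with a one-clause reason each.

counts: key=1, req=1, val [bound]=1, ctr [bound]=1
uses in reading order: ctr, key, req, val
typing: well-typed — term : B → (A → B) → B
ordered: ✗ — use order ctr, key, req, val needs exchange
linear: ✓ — each of key, req, val, ctr used exactly once
affine: ✓ — key, req, val, ctr: no repeats, contraction unneeded
relevant: ✓ — every one of key, req, val, ctr appears
unrestricted: ✓ — type-checks (B → (A → B) → B) and nothing is barred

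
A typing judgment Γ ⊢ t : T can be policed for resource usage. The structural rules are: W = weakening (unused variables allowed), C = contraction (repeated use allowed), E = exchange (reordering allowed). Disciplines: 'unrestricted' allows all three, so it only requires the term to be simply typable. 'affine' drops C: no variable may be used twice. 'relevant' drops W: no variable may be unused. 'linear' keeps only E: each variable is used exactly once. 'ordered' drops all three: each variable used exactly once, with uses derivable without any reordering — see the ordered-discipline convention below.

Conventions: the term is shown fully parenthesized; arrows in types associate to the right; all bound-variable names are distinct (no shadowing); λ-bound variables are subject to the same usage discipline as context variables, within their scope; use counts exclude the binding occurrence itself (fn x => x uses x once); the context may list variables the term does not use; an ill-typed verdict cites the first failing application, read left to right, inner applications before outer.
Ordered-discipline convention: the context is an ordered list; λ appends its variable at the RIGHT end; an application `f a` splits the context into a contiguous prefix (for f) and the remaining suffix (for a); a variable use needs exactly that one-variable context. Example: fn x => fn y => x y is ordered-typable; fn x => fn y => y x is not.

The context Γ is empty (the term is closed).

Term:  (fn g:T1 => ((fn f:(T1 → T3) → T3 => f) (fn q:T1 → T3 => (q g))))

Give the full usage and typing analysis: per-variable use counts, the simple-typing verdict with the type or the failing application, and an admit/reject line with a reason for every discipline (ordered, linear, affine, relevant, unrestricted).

variable uses: g (λ-bound) ×1, f (λ-bound) ×1, q (λ-bound) ×1
left-to-right use order: f, q, g
typing: the term checks, with type T1 → (T1 → T3) → T3
ordered: ✗ — use order f, q, g needs exchange
linear: ✓ — exactly-once usage across g, f, q
affine: ✓ — g, f, q: no repeats, contraction unneeded
relevant: ✓ — none of g, f, q goes unused
unrestricted: ✓ — type-checks (T1 → (T1 → T3) → T3) and nothing is barred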